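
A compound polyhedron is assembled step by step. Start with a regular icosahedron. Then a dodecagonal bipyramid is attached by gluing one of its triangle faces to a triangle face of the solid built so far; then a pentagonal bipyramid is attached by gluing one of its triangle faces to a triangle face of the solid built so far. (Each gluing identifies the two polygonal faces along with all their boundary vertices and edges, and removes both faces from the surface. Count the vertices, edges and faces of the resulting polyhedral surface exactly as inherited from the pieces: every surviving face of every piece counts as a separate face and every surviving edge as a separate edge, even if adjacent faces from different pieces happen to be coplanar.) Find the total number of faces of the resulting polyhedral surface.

50

A regular icosahedron: V=12, E=30, F=20.
Attach a dodecagonal bipyramid (V=14, E=36, F=24) along a 3-gon: merge 3 vertices and 3 edges, delete both glued faces → V=23, E=63, F=42.
Attach a pentagonal bipyramid (V=7, E=15, F=10) along a 3-gon: merge 3 vertices and 3 edges, delete both glued faces → V=27, E=75, F=50.
Check: V − E + F = 27 − 75 + 50 = 2.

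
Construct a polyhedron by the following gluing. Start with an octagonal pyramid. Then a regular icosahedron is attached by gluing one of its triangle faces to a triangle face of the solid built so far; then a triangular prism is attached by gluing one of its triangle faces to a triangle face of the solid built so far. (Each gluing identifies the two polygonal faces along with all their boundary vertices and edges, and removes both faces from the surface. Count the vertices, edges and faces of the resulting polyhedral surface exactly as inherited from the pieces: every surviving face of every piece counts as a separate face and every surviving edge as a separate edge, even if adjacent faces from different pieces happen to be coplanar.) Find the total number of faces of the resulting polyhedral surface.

An octagonal pyramid: V=9, E=16, F=9.
Attach a regular icosahedron (V=12, E=30, F=20) along a 3-gon: merge 3 vertices and 3 edges, delete both glued faces → V=18, E=43, F=27.
Attach a triangular prism (V=6, E=9, F=5) along a 3-gon: merge 3 vertices and 3 edges, delete both glued faces → V=21, E=49, F=30.
Check: V − E + F = 21 − 49 + 30 = 2.

30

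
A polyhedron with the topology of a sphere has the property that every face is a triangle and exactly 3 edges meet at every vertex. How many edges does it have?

6

Each face has 3 edges and each edge borders two faces, so 2E = 3F.
Each vertex has degree 3, so 3V = 2E and hence V = 3F/3.
Euler: V − E + F = 2 ⇒ (3F/3) − (3F/2) + F = 2.
Multiply by 6: (6 − 9 + 6)F = 12, i.e. 3F = 12.
So F = 4, E = 3·4/2 = 6, V = 3·4/3 = 4.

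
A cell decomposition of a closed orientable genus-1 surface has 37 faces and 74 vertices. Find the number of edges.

For a closed orientable surface of genus 1, χ = 2 − 2·1 = 0.
E = V + F − (0) = 74 + 37 − (0) = 111.

111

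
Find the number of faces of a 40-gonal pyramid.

A pyramid on an n-gon base has one n-gon and n triangles: V = 40 + 1 = 41, E = 2·40 = 80, F = 40 + 1 = 41.
Check: V − E + F = 41 − 80 + 41 = 2.

41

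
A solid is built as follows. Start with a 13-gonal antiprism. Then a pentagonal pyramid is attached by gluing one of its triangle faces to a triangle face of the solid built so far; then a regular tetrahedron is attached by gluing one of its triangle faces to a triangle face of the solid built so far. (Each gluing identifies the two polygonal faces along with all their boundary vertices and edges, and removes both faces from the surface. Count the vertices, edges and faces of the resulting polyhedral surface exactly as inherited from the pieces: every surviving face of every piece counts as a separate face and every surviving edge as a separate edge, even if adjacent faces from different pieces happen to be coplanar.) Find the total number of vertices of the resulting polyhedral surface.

A 13-gonal antiprism: V=26, E=52, F=28.
Attach a pentagonal pyramid (V=6, E=10, F=6) along a 3-gon: merge 3 vertices and 3 edges, delete both glued faces → V=29, E=59, F=32.
Attach a regular tetrahedron (V=4, E=6, F=4) along a 3-gon: merge 3 vertices and 3 edges, delete both glued faces → V=30, E=62, F=34.
Check: V − E + F = 30 − 62 + 34 = 2.

30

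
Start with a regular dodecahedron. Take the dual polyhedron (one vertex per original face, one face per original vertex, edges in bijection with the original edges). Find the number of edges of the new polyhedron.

30

The base solid has V = 20, E = 30, F = 12.
The dual swaps V and F and preserves E: V′ = F = 12, E′ = E = 30, F′ = V = 20.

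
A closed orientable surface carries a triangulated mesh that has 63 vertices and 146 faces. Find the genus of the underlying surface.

6

Every face is a triangle, so 2E = 3·146 = 438, giving E = 219.
χ = V − E + F = 63 − 219 + 146 = -10.
For a closed orientable surface χ = 2 − 2g, so g = (2 − (-10))/2 = 6.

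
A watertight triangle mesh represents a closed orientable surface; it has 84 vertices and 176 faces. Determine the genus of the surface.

3

Every face is a triangle, so 2E = 3·176 = 528, giving E = 264.
χ = V − E + F = 84 − 264 + 176 = -4.
For a closed orientable surface χ = 2 − 2g, so g = (2 − (-4))/2 = 3.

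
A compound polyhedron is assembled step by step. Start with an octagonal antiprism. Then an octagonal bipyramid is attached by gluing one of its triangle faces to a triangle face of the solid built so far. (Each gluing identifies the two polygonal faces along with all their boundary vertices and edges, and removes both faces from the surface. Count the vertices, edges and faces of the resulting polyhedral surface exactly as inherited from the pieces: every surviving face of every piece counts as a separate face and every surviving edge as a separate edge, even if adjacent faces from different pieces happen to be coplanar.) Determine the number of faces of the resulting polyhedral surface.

An octagonal antiprism: V=16, E=32, F=18.
Attach an octagonal bipyramid (V=10, E=24, F=16) along a 3-gon: merge 3 vertices and 3 edges, delete both glued faces → V=23, E=53, F=32.
Check: V − E + F = 23 − 53 + 32 = 2.

32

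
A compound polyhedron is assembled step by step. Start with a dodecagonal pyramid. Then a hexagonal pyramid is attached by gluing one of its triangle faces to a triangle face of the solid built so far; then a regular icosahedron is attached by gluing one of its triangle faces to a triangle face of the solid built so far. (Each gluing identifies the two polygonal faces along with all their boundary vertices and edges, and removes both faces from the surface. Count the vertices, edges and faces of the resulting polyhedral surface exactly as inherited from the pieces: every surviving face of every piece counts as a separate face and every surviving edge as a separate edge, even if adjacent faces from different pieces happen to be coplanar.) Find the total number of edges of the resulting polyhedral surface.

A dodecagonal pyramid: V=13, E=24, F=13.
Attach a hexagonal pyramid (V=7, E=12, F=7) along a 3-gon: merge 3 vertices and 3 edges, delete both glued faces → V=17, E=33, F=18.
Attach a regular icosahedron (V=12, E=30, F=20) along a 3-gon: merge 3 vertices and 3 edges, delete both glued faces → V=26, E=60, F=36.
Check: V − E + F = 26 − 60 + 36 = 2.

60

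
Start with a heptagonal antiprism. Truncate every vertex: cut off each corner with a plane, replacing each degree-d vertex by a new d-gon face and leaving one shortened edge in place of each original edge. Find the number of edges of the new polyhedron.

The base solid has V = 14, E = 28, F = 16.
Truncation replaces each original edge-end by a new vertex, so V′ = 2E = 56.
Each original edge survives, and each old vertex of degree d contributes d new edges; summing degrees gives Σd = 2E, so E′ = E + 2E = 3E = 84.
Each original face survives and each original vertex becomes one new face: F′ = F + V = 30.

84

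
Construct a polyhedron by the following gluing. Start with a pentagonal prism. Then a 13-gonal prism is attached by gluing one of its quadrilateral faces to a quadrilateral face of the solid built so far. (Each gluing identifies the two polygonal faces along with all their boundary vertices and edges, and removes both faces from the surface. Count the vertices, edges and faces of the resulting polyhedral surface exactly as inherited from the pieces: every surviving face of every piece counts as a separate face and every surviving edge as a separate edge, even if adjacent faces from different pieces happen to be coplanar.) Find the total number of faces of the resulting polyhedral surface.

20

A pentagonal prism: V=10, E=15, F=7.
Attach a 13-gonal prism (V=26, E=39, F=15) along a 4-gon: merge 4 vertices and 4 edges, delete both glued faces → V=32, E=50, F=20.
Check: V − E + F = 32 − 50 + 20 = 2.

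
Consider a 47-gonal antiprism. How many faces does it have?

An antiprism on an n-gon has two n-gon caps and 2n triangles: V = 2·47 = 94, E = 4·47 = 188, F = 2·47 + 2 = 96.
Check: V − E + F = 94 − 188 + 96 = 2.

96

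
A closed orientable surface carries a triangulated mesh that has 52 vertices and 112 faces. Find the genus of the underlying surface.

Every face is a triangle, so 2E = 3·112 = 336, giving E = 168.
χ = V − E + F = 52 − 168 + 112 = -4.
For a closed orientable surface χ = 2 − 2g, so g = (2 − (-4))/2 = 3.

3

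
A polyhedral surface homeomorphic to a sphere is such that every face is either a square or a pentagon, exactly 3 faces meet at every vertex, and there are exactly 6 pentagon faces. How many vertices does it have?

Let x be the number of squares; then F = 6 + x.
Edge–face incidences: 2E = 5·6 + 4·x = 30 + 4x.
Every vertex has degree 3, so 3V = 2E.
Euler: V − E + F = 2 ⇒ (2E)/3 − E + (6 + x) = 2.
Multiply by 6: 2·(2E) − 3·(2E) + 6·(6 + x) = 12, i.e. 36 + 6x − (30 + 4x) = 12.
Collecting terms: 2x + 6 = 12, so 2x = 6, so x = 3.
Then 2E = 30 + 4·3 = 42, so E = 21, V = 2E/3 = 14, F = 6 + 3 = 9.

14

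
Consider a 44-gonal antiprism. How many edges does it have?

176

An antiprism on an n-gon has two n-gon caps and 2n triangles: V = 2·44 = 88, E = 4·44 = 176, F = 2·44 + 2 = 90.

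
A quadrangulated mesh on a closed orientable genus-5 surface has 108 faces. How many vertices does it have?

100

χ = 2 − 2·5 = -8, and every face is a square so 4F = 2E.
E = 4·108/2 = 216. Then V = -8 + E − F = -8 + 216 − 108 = 100.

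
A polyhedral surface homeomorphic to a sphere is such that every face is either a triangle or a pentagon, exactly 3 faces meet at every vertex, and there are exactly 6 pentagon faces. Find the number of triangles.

2

Let x be the number of triangles; then F = 6 + x.
Edge–face incidences: 2E = 5·6 + 3·x = 30 + 3x.
Every vertex has degree 3, so 3V = 2E.
Euler: V − E + F = 2 ⇒ (2E)/3 − E + (6 + x) = 2.
Multiply by 6: 2·(2E) − 3·(2E) + 6·(6 + x) = 12, i.e. 36 + 6x − (30 + 3x) = 12.
Collecting terms: 3x + 6 = 12, so 3x = 6, so x = 2.
Then 2E = 30 + 3·2 = 36, so E = 18, V = 2E/3 = 12, F = 6 + 2 = 8.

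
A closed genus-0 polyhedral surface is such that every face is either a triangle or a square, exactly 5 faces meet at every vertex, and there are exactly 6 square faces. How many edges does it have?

Let x be the number of triangles; then F = 6 + x.
Edge–face incidences: 2E = 4·6 + 3·x = 24 + 3x.
Every vertex has degree 5, so 5V = 2E.
Euler: V − E + F = 2 ⇒ (2E)/5 − E + (6 + x) = 2.
Multiply by 10: 2·(2E) − 5·(2E) + 10·(6 + x) = 20, i.e. 60 + 10x − 3·(24 + 3x) = 20.
Collecting terms: x − 12 = 20, so x = 32.
Then 2E = 24 + 3·32 = 120, so E = 60, V = 2E/5 = 24, F = 6 + 32 = 38.

60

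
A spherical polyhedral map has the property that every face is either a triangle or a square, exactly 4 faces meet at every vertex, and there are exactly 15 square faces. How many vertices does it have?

Let x be the number of triangles; then F = 15 + x.
Edge–face incidences: 2E = 4·15 + 3·x = 60 + 3x.
Every vertex has degree 4, so 4V = 2E.
Euler: V − E + F = 2 ⇒ (2E)/4 − E + (15 + x) = 2.
Multiply by 8: 2·(2E) − 4·(2E) + 8·(15 + x) = 16, i.e. 120 + 8x − 2·(60 + 3x) = 16.
Collecting terms: 2x = 16, so x = 8.
Then 2E = 60 + 3·8 = 84, so E = 42, V = 2E/4 = 21, F = 15 + 8 = 23.

21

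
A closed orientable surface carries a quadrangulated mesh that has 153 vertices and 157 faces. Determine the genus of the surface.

Every face is a square, so 2E = 4·157 = 628, giving E = 314.
χ = V − E + F = 153 − 314 + 157 = -4.
For a closed orientable surface χ = 2 − 2g, so g = (2 − (-4))/2 = 3.

3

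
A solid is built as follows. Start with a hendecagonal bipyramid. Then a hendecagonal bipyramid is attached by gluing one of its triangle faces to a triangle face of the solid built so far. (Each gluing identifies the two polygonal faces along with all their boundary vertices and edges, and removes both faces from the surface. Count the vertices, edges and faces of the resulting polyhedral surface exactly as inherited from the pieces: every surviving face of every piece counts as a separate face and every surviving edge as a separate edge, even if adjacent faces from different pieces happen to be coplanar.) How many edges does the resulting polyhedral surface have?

63

A hendecagonal bipyramid: V=13, E=33, F=22.
Attach a hendecagonal bipyramid (V=13, E=33, F=22) along a 3-gon: merge 3 vertices and 3 edges, delete both glued faces → V=23, E=63, F=42.
Check: V − E + F = 23 − 63 + 42 = 2.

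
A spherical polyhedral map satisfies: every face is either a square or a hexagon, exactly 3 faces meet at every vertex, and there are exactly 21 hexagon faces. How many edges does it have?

Let x be the number of squares; then F = 21 + x.
Edge–face incidences: 2E = 6·21 + 4·x = 126 + 4x.
Every vertex has degree 3, so 3V = 2E.
Euler: V − E + F = 2 ⇒ (2E)/3 − E + (21 + x) = 2.
Multiply by 6: 2·(2E) − 3·(2E) + 6·(21 + x) = 12, i.e. 126 + 6x − (126 + 4x) = 12.
Collecting terms: 2x = 12, so x = 6.
Then 2E = 126 + 4·6 = 150, so E = 75, V = 2E/3 = 50, F = 21 + 6 = 27.

75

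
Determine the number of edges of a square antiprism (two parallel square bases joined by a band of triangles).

16

An antiprism on an n-gon has two n-gon caps and 2n triangles: V = 2·4 = 8, E = 4·4 = 16, F = 2·4 + 2 = 10.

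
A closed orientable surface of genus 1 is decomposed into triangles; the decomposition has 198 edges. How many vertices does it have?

66

χ = 2 − 2·1 = 0, and every face is a triangle so 3F = 2E.
F = 2E/3 = 132. Then V = 0 + E − F = 0 + 198 − 132 = 66.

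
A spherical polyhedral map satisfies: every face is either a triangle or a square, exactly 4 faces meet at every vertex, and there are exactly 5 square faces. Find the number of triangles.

Let x be the number of triangles; then F = 5 + x.
Edge–face incidences: 2E = 4·5 + 3·x = 20 + 3x.
Every vertex has degree 4, so 4V = 2E.
Euler: V − E + F = 2 ⇒ (2E)/4 − E + (5 + x) = 2.
Multiply by 8: 2·(2E) − 4·(2E) + 8·(5 + x) = 16, i.e. 40 + 8x − 2·(20 + 3x) = 16.
Collecting terms: 2x = 16, so x = 8.
Then 2E = 20 + 3·8 = 44, so E = 22, V = 2E/4 = 11, F = 5 + 8 = 13.

8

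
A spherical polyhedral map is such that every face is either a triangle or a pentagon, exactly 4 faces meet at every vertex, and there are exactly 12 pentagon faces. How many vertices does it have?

30

Let x be the number of triangles; then F = 12 + x.
Edge–face incidences: 2E = 5·12 + 3·x = 60 + 3x.
Every vertex has degree 4, so 4V = 2E.
Euler: V − E + F = 2 ⇒ (2E)/4 − E + (12 + x) = 2.
Multiply by 8: 2·(2E) − 4·(2E) + 8·(12 + x) = 16, i.e. 96 + 8x − 2·(60 + 3x) = 16.
Collecting terms: 2x − 24 = 16, so 2x = 40, so x = 20.
Then 2E = 60 + 3·20 = 120, so E = 60, V = 2E/4 = 30, F = 12 + 20 = 32.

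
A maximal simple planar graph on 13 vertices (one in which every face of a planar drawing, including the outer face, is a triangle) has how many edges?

33

In a plane triangulation 3F = 2E and V − E + F = 2, so E = 3V − 6 = 3·13 − 6 = 33.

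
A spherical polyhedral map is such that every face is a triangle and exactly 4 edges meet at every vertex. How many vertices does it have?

Each face has 3 edges and each edge borders two faces, so 2E = 3F.
Each vertex has degree 4, so 4V = 2E and hence V = 3F/4.
Euler: V − E + F = 2 ⇒ (3F/4) − (3F/2) + F = 2.
Multiply by 8: (6 − 12 + 8)F = 16, i.e. 2F = 16.
So F = 8, E = 3·8/2 = 12, V = 3·8/4 = 6.

6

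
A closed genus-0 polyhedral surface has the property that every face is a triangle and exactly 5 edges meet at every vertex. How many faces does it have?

Each face has 3 edges and each edge borders two faces, so 2E = 3F.
Each vertex has degree 5, so 5V = 2E and hence V = 3F/5.
Euler: V − E + F = 2 ⇒ (3F/5) − (3F/2) + F = 2.
Multiply by 10: (6 − 15 + 10)F = 20, i.e. 1F = 20.
So F = 20, E = 3·20/2 = 30, V = 3·20/5 = 12.

20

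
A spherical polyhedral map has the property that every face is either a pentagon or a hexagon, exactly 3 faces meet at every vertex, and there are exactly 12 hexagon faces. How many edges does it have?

Let x be the number of pentagons; then F = 12 + x.
Edge–face incidences: 2E = 6·12 + 5·x = 72 + 5x.
Every vertex has degree 3, so 3V = 2E.
Euler: V − E + F = 2 ⇒ (2E)/3 − E + (12 + x) = 2.
Multiply by 6: 2·(2E) − 3·(2E) + 6·(12 + x) = 12, i.e. 72 + 6x − (72 + 5x) = 12.
Collecting terms: x = 12.
Then 2E = 72 + 5·12 = 132, so E = 66, V = 2E/3 = 44, F = 12 + 12 = 24.

66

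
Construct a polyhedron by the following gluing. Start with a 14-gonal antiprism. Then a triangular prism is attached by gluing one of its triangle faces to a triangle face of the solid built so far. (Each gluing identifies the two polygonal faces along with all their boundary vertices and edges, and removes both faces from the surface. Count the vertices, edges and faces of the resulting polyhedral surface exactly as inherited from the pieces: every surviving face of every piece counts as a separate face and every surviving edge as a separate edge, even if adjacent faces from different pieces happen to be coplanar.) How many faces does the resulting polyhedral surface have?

A 14-gonal antiprism: V=28, E=56, F=30.
Attach a triangular prism (V=6, E=9, F=5) along a 3-gon: merge 3 vertices and 3 edges, delete both glued faces → V=31, E=62, F=33.
Check: V − E + F = 31 − 62 + 33 = 2.

33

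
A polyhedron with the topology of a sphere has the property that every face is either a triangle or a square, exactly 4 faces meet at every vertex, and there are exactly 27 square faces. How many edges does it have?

66

Let x be the number of triangles; then F = 27 + x.
Edge–face incidences: 2E = 4·27 + 3·x = 108 + 3x.
Every vertex has degree 4, so 4V = 2E.
Euler: V − E + F = 2 ⇒ (2E)/4 − E + (27 + x) = 2.
Multiply by 8: 2·(2E) − 4·(2E) + 8·(27 + x) = 16, i.e. 216 + 8x − 2·(108 + 3x) = 16.
Collecting terms: 2x = 16, so x = 8.
Then 2E = 108 + 3·8 = 132, so E = 66, V = 2E/4 = 33, F = 27 + 8 = 35.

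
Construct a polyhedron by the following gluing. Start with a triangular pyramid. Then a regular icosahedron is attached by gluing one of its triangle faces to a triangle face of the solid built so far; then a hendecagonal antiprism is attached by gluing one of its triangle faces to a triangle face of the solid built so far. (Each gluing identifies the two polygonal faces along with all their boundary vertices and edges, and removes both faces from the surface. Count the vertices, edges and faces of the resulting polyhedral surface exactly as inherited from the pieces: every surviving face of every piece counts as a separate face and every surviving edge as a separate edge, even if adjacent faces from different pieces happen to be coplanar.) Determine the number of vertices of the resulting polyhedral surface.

A triangular pyramid: V=4, E=6, F=4.
Attach a regular icosahedron (V=12, E=30, F=20) along a 3-gon: merge 3 vertices and 3 edges, delete both glued faces → V=13, E=33, F=22.
Attach a hendecagonal antiprism (V=22, E=44, F=24) along a 3-gon: merge 3 vertices and 3 edges, delete both glued faces → V=32, E=74, F=44.
Check: V − E + F = 32 − 74 + 44 = 2.

32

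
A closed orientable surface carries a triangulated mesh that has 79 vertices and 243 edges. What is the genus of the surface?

2

Every face is a triangle and each edge borders two faces, so 3F = 2·243, giving F = 162.
χ = V − E + F = 79 − 243 + 162 = -2.
For a closed orientable surface χ = 2 − 2g, so g = (2 − (-2))/2 = 2.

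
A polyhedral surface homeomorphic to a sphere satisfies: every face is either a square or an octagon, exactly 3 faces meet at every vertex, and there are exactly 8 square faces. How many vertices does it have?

16

Let x be the number of octagons; then F = 8 + x.
Edge–face incidences: 2E = 4·8 + 8·x = 32 + 8x.
Every vertex has degree 3, so 3V = 2E.
Euler: V − E + F = 2 ⇒ (2E)/3 − E + (8 + x) = 2.
Multiply by 6: 2·(2E) − 3·(2E) + 6·(8 + x) = 12, i.e. 48 + 6x − (32 + 8x) = 12.
Collecting terms: −2x + 16 = 12, so −2x = −4, so x = 2.
Then 2E = 32 + 8·2 = 48, so E = 24, V = 2E/3 = 16, F = 8 + 2 = 10.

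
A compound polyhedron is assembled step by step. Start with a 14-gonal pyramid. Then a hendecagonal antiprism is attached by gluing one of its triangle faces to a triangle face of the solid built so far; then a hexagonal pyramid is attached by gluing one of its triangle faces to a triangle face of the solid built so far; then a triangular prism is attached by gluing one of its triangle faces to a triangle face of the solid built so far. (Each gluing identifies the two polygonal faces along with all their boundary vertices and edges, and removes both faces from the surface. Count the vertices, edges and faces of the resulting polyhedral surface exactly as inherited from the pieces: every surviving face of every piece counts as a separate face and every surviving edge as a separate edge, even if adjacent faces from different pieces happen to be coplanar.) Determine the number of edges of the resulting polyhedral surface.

84

A 14-gonal pyramid: V=15, E=28, F=15.
Attach a hendecagonal antiprism (V=22, E=44, F=24) along a 3-gon: merge 3 vertices and 3 edges, delete both glued faces → V=34, E=69, F=37.
Attach a hexagonal pyramid (V=7, E=12, F=7) along a 3-gon: merge 3 vertices and 3 edges, delete both glued faces → V=38, E=78, F=42.
Attach a triangular prism (V=6, E=9, F=5) along a 3-gon: merge 3 vertices and 3 edges, delete both glued faces → V=41, E=84, F=45.
Check: V − E + F = 41 − 84 + 45 = 2.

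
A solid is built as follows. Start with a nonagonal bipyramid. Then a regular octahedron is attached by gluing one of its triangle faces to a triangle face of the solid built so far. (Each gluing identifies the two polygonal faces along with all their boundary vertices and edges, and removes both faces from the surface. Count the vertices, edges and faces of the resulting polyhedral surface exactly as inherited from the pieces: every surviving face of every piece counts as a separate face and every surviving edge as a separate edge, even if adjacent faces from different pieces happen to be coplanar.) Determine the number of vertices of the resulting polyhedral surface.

14

A nonagonal bipyramid: V=11, E=27, F=18.
Attach a regular octahedron (V=6, E=12, F=8) along a 3-gon: merge 3 vertices and 3 edges, delete both glued faces → V=14, E=36, F=24.
Check: V − E + F = 14 − 36 + 24 = 2.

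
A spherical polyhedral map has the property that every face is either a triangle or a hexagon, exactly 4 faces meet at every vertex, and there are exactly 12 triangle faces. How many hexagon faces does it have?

2

Let x be the number of hexagons; then F = 12 + x.
Edge–face incidences: 2E = 3·12 + 6·x = 36 + 6x.
Every vertex has degree 4, so 4V = 2E.
Euler: V − E + F = 2 ⇒ (2E)/4 − E + (12 + x) = 2.
Multiply by 8: 2·(2E) − 4·(2E) + 8·(12 + x) = 16, i.e. 96 + 8x − 2·(36 + 6x) = 16.
Collecting terms: −4x + 24 = 16, so −4x = −8, so x = 2.
Then 2E = 36 + 6·2 = 48, so E = 24, V = 2E/4 = 12, F = 12 + 2 = 14.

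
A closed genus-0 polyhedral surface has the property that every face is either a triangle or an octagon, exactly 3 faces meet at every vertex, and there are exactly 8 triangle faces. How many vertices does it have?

24

Let x be the number of octagons; then F = 8 + x.
Edge–face incidences: 2E = 3·8 + 8·x = 24 + 8x.
Every vertex has degree 3, so 3V = 2E.
Euler: V − E + F = 2 ⇒ (2E)/3 − E + (8 + x) = 2.
Multiply by 6: 2·(2E) − 3·(2E) + 6·(8 + x) = 12, i.e. 48 + 6x − (24 + 8x) = 12.
Collecting terms: −2x + 24 = 12, so −2x = −12, so x = 6.
Then 2E = 24 + 8·6 = 72, so E = 36, V = 2E/3 = 24, F = 8 + 6 = 14.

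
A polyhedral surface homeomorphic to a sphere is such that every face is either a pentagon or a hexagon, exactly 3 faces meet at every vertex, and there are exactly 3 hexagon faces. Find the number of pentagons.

12

Let x be the number of pentagons; then F = 3 + x.
Edge–face incidences: 2E = 6·3 + 5·x = 18 + 5x.
Every vertex has degree 3, so 3V = 2E.
Euler: V − E + F = 2 ⇒ (2E)/3 − E + (3 + x) = 2.
Multiply by 6: 2·(2E) − 3·(2E) + 6·(3 + x) = 12, i.e. 18 + 6x − (18 + 5x) = 12.
Collecting terms: x = 12.
Then 2E = 18 + 5·12 = 78, so E = 39, V = 2E/3 = 26, F = 3 + 12 = 15.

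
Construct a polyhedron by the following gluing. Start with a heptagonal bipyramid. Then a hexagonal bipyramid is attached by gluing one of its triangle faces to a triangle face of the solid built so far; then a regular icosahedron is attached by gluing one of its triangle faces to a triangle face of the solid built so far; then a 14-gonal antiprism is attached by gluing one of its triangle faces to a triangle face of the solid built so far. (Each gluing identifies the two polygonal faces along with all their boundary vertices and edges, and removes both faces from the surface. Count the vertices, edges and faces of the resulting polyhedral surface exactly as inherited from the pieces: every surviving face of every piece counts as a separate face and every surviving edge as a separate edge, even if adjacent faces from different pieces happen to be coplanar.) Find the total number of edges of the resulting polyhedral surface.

A heptagonal bipyramid: V=9, E=21, F=14.
Attach a hexagonal bipyramid (V=8, E=18, F=12) along a 3-gon: merge 3 vertices and 3 edges, delete both glued faces → V=14, E=36, F=24.
Attach a regular icosahedron (V=12, E=30, F=20) along a 3-gon: merge 3 vertices and 3 edges, delete both glued faces → V=23, E=63, F=42.
Attach a 14-gonal antiprism (V=28, E=56, F=30) along a 3-gon: merge 3 vertices and 3 edges, delete both glued faces → V=48, E=116, F=70.
Check: V − E + F = 48 − 116 + 70 = 2.

116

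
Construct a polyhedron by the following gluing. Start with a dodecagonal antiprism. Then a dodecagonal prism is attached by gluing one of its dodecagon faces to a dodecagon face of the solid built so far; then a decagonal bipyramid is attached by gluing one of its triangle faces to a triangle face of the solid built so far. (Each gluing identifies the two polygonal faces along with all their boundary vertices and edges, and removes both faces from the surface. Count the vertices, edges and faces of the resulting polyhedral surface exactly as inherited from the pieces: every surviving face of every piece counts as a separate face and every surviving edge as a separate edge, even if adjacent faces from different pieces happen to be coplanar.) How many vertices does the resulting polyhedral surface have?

A dodecagonal antiprism: V=24, E=48, F=26.
Attach a dodecagonal prism (V=24, E=36, F=14) along a 12-gon: merge 12 vertices and 12 edges, delete both glued faces → V=36, E=72, F=38.
Attach a decagonal bipyramid (V=12, E=30, F=20) along a 3-gon: merge 3 vertices and 3 edges, delete both glued faces → V=45, E=99, F=56.
Check: V − E + F = 45 − 99 + 56 = 2.

45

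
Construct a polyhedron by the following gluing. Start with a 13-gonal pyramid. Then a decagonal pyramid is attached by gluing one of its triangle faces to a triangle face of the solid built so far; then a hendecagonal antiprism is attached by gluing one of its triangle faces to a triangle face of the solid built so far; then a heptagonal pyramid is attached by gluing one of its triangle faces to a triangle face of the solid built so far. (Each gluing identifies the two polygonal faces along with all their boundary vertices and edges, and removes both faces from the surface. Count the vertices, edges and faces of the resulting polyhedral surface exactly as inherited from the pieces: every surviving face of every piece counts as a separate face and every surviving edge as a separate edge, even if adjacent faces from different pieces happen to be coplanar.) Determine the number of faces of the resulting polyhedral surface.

A 13-gonal pyramid: V=14, E=26, F=14.
Attach a decagonal pyramid (V=11, E=20, F=11) along a 3-gon: merge 3 vertices and 3 edges, delete both glued faces → V=22, E=43, F=23.
Attach a hendecagonal antiprism (V=22, E=44, F=24) along a 3-gon: merge 3 vertices and 3 edges, delete both glued faces → V=41, E=84, F=45.
Attach a heptagonal pyramid (V=8, E=14, F=8) along a 3-gon: merge 3 vertices and 3 edges, delete both glued faces → V=46, E=95, F=51.
Check: V − E + F = 46 − 95 + 51 = 2.

51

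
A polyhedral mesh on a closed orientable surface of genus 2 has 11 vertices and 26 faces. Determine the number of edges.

39

For a closed orientable surface of genus 2, χ = 2 − 2·2 = -2.
E = V + F − (-2) = 11 + 26 − (-2) = 39.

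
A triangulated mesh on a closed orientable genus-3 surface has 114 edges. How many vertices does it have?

χ = 2 − 2·3 = -4, and every face is a triangle so 3F = 2E.
F = 2E/3 = 76. Then V = -4 + E − F = -4 + 114 − 76 = 34.

34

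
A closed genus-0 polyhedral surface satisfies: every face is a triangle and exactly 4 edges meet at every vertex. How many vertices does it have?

Each face has 3 edges and each edge borders two faces, so 2E = 3F.
Each vertex has degree 4, so 4V = 2E and hence V = 3F/4.
Euler: V − E + F = 2 ⇒ (3F/4) − (3F/2) + F = 2.
Multiply by 8: (6 − 12 + 8)F = 16, i.e. 2F = 16.
So F = 8, E = 3·8/2 = 12, V = 3·8/4 = 6.

6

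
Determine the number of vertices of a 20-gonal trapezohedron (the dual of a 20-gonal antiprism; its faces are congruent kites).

42

The n-trapezohedron (dual of the n-antiprism) has V = 2·20 + 2 = 42, E = 4·20 = 80, F = 2·20 = 40.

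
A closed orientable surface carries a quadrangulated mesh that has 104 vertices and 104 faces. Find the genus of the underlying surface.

Every face is a square, so 2E = 4·104 = 416, giving E = 208.
χ = V − E + F = 104 − 208 + 104 = 0.
For a closed orientable surface χ = 2 − 2g, so g = (2 − (0))/2 = 1.

1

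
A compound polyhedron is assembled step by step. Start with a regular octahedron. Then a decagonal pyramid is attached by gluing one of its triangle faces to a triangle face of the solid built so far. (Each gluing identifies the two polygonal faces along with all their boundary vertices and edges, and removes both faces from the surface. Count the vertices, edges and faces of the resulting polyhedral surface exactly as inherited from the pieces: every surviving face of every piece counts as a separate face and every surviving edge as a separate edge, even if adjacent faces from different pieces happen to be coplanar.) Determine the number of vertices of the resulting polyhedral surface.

A regular octahedron: V=6, E=12, F=8.
Attach a decagonal pyramid (V=11, E=20, F=11) along a 3-gon: merge 3 vertices and 3 edges, delete both glued faces → V=14, E=29, F=17.
Check: V − E + F = 14 − 29 + 17 = 2.

14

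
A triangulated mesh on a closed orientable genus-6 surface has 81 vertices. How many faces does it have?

χ = 2 − 2·6 = -10, and every face is a triangle so 3F = 2E.
V − E + F = -10 with E = 3F/2 gives 81 − (3/2 − 1)·F = -10, so F = 182 and E = 273.

182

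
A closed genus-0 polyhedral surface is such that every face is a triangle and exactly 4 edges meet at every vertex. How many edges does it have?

Each face has 3 edges and each edge borders two faces, so 2E = 3F.
Each vertex has degree 4, so 4V = 2E and hence V = 3F/4.
Euler: V − E + F = 2 ⇒ (3F/4) − (3F/2) + F = 2.
Multiply by 8: (6 − 12 + 8)F = 16, i.e. 2F = 16.
So F = 8, E = 3·8/2 = 12, V = 3·8/4 = 6.

12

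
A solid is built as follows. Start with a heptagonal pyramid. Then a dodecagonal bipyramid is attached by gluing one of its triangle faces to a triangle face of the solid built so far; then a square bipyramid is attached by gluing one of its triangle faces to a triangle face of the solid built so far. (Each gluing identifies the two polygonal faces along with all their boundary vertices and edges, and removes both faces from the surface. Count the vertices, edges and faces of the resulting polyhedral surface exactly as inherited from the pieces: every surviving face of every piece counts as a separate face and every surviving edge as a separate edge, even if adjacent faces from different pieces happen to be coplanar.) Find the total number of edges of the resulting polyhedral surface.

56

A heptagonal pyramid: V=8, E=14, F=8.
Attach a dodecagonal bipyramid (V=14, E=36, F=24) along a 3-gon: merge 3 vertices and 3 edges, delete both glued faces → V=19, E=47, F=30.
Attach a square bipyramid (V=6, E=12, F=8) along a 3-gon: merge 3 vertices and 3 edges, delete both glued faces → V=22, E=56, F=36.
Check: V − E + F = 22 − 56 + 36 = 2.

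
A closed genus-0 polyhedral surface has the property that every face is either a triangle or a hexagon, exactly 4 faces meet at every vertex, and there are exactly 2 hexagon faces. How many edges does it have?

24

Let x be the number of triangles; then F = 2 + x.
Edge–face incidences: 2E = 6·2 + 3·x = 12 + 3x.
Every vertex has degree 4, so 4V = 2E.
Euler: V − E + F = 2 ⇒ (2E)/4 − E + (2 + x) = 2.
Multiply by 8: 2·(2E) − 4·(2E) + 8·(2 + x) = 16, i.e. 16 + 8x − 2·(12 + 3x) = 16.
Collecting terms: 2x − 8 = 16, so 2x = 24, so x = 12.
Then 2E = 12 + 3·12 = 48, so E = 24, V = 2E/4 = 12, F = 2 + 12 = 14.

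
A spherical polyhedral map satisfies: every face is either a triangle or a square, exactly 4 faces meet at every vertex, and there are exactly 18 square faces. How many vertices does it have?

Let x be the number of triangles; then F = 18 + x.
Edge–face incidences: 2E = 4·18 + 3·x = 72 + 3x.
Every vertex has degree 4, so 4V = 2E.
Euler: V − E + F = 2 ⇒ (2E)/4 − E + (18 + x) = 2.
Multiply by 8: 2·(2E) − 4·(2E) + 8·(18 + x) = 16, i.e. 144 + 8x − 2·(72 + 3x) = 16.
Collecting terms: 2x = 16, so x = 8.
Then 2E = 72 + 3·8 = 96, so E = 48, V = 2E/4 = 24, F = 18 + 8 = 26.

24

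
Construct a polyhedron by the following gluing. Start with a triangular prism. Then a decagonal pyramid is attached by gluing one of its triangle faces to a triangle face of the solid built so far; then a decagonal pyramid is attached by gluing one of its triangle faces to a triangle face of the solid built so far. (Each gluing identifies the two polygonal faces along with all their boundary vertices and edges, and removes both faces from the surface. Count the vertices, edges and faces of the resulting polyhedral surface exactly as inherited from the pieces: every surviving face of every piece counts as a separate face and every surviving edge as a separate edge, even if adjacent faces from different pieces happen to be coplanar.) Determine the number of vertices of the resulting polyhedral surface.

22

A triangular prism: V=6, E=9, F=5.
Attach a decagonal pyramid (V=11, E=20, F=11) along a 3-gon: merge 3 vertices and 3 edges, delete both glued faces → V=14, E=26, F=14.
Attach a decagonal pyramid (V=11, E=20, F=11) along a 3-gon: merge 3 vertices and 3 edges, delete both glued faces → V=22, E=43, F=23.
Check: V − E + F = 22 − 43 + 23 = 2.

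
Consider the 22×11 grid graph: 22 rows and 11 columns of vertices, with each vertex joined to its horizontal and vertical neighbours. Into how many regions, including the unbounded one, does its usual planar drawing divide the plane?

The grid has V = 22·11 = 242 vertices and E = 22·10 + 11·21 = 451 edges.
F = 2 − V + E = 2 − 242 + 451 = 211.

211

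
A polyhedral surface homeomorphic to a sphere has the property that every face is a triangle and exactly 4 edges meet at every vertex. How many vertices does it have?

6

Each face has 3 edges and each edge borders two faces, so 2E = 3F.
Each vertex has degree 4, so 4V = 2E and hence V = 3F/4.
Euler: V − E + F = 2 ⇒ (3F/4) − (3F/2) + F = 2.
Multiply by 8: (6 − 12 + 8)F = 16, i.e. 2F = 16.
So F = 8, E = 3·8/2 = 12, V = 3·8/4 = 6.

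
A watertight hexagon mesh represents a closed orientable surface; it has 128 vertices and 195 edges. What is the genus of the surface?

2

Every face is a hexagon and each edge borders two faces, so 6F = 2·195, giving F = 65.
χ = V − E + F = 128 − 195 + 65 = -2.
For a closed orientable surface χ = 2 − 2g, so g = (2 − (-2))/2 = 2.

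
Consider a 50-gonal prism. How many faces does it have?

A prism on an n-gon has two n-gon bases and n rectangular sides: V = 2·50 = 100, E = 3·50 = 150, F = 50 + 2 = 52.

52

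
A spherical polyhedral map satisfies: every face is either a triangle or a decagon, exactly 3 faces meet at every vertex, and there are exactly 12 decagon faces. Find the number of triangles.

Let x be the number of triangles; then F = 12 + x.
Edge–face incidences: 2E = 10·12 + 3·x = 120 + 3x.
Every vertex has degree 3, so 3V = 2E.
Euler: V − E + F = 2 ⇒ (2E)/3 − E + (12 + x) = 2.
Multiply by 6: 2·(2E) − 3·(2E) + 6·(12 + x) = 12, i.e. 72 + 6x − (120 + 3x) = 12.
Collecting terms: 3x − 48 = 12, so 3x = 60, so x = 20.
Then 2E = 120 + 3·20 = 180, so E = 90, V = 2E/3 = 60, F = 12 + 20 = 32.

20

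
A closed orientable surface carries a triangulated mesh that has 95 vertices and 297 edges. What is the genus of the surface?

Every face is a triangle and each edge borders two faces, so 3F = 2·297, giving F = 198.
χ = V − E + F = 95 − 297 + 198 = -4.
For a closed orientable surface χ = 2 − 2g, so g = (2 − (-4))/2 = 3.

3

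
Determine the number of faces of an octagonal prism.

10

A prism on an n-gon has two n-gon bases and n rectangular sides: V = 2·8 = 16, E = 3·8 = 24, F = 8 + 2 = 10.
Check: V − E + F = 16 − 24 + 10 = 2.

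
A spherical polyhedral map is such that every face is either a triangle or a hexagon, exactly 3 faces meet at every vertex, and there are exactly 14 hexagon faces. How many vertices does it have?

Let x be the number of triangles; then F = 14 + x.
Edge–face incidences: 2E = 6·14 + 3·x = 84 + 3x.
Every vertex has degree 3, so 3V = 2E.
Euler: V − E + F = 2 ⇒ (2E)/3 − E + (14 + x) = 2.
Multiply by 6: 2·(2E) − 3·(2E) + 6·(14 + x) = 12, i.e. 84 + 6x − (84 + 3x) = 12.
Collecting terms: 3x = 12, so x = 4.
Then 2E = 84 + 3·4 = 96, so E = 48, V = 2E/3 = 32, F = 14 + 4 = 18.

32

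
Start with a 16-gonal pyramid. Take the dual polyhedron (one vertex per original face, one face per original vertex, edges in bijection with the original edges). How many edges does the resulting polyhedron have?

32

The base solid has V = 17, E = 32, F = 17.
The dual swaps V and F and preserves E: V′ = F = 17, E′ = E = 32, F′ = V = 17.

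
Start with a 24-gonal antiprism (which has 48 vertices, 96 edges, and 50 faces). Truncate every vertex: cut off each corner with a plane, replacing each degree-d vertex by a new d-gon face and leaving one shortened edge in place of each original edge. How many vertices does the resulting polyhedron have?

192

Truncation replaces each original edge-end by a new vertex, so V′ = 2E = 192.
Each original edge survives, and each old vertex of degree d contributes d new edges; summing degrees gives Σd = 2E, so E′ = E + 2E = 3E = 288.
Each original face survives and each original vertex becomes one new face: F′ = F + V = 98.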